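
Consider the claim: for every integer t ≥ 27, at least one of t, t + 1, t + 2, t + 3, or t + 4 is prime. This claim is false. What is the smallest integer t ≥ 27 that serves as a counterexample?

t = 32

t = 27: 29 is prime.
t = 28: 29 is prime.
t = 29: 29 is prime.
t = 30: 31 is prime.
t = 31: 31 is prime.
t = 32: 32 = 2 × 16; 33 = 3 × 11; 34 = 2 × 17; 35 = 5 × 7; 36 = 2 × 18 — all composite.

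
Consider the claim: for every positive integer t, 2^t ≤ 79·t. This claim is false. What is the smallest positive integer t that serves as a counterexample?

For t = 1, 2, 3, 4, 5, 6, 7, 8, 9 the conclusion holds.
t = 10: 2^t = 1024 and 79·t = 790, so 1024 > 790.
So t = 10 is the smallest counterexample.

t = 10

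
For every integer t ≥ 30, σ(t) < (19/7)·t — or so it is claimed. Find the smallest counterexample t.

t = 60

A counterexample is any integer t ≥ 30 such that the claim fails; we check each in order.
The first 30 eligible values, up to t = 59, all satisfy the conclusion.
t = 60: σ(60) = 168; 168 ≥ 1140/7.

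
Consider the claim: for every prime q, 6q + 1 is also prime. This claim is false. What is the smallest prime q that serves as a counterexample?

q = 19

For q = 2, 3, 5, 7, 11, 13, 17 the conclusion holds.
q = 19: 6q + 1 = 115 = 5 × 23, not prime.
So q = 19 is the smallest counterexample.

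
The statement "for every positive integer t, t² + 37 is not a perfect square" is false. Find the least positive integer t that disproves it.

We need the least positive integer t for which t² + 37 is a perfect square.
For t = 1, 2, 3, 4, …, 15, 16, 17 the conclusion holds.
t = 18: 18² + 37 = 361 = 19², a perfect square.

t = 18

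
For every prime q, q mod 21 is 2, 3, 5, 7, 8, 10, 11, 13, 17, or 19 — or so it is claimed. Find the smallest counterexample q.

q = 37

We need the least prime q for which the claim fails.
For q = 2, 3, 5, 7, …, 23, 29, 31 the conclusion holds.
q = 37: 37 mod 21 = 16 — not in {2, 3, 5, 7, 8, 10, 11, 13, 17, 19}.
So q = 37 is the smallest counterexample.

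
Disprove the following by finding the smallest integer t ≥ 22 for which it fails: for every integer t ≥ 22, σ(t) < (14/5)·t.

t = 60

A counterexample is any integer t ≥ 22 such that the claim fails; we check each in order.
For t = 22, 23, 24, 25, …, 57, 58, 59 the conclusion holds.
t = 60: σ(60) = 168; 168 ≥ 168.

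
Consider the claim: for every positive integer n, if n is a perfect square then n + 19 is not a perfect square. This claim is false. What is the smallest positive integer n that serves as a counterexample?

n = 81

n = 1: 1 + 19 = 20, not a perfect square.
n = 4: 4 + 19 = 23, not a perfect square.
n = 9: 9 + 19 = 28, not a perfect square.
n = 16: 16 + 19 = 35, not a perfect square.
n = 25: 25 + 19 = 44, not a perfect square.
n = 36: 36 + 19 = 55, not a perfect square.
n = 49: 49 + 19 = 68, not a perfect square.
n = 64: 64 + 19 = 83, not a perfect square.
n = 81: 81 = 9² and 81 + 19 = 100 = 10².
So n = 81 is the smallest counterexample.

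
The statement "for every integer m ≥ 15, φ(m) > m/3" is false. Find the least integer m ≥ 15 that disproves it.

m = 15: φ(15) = 8 and 15/3 = 5, so φ(15) > 15/3.
m = 16: φ(16) = 8 and 16/3 = 16/3, so φ(16) > 16/3.
m = 17: φ(17) = 16 and 17/3 = 17/3, so φ(17) > 17/3.
m = 18: φ(18) = 6 and 18/3 = 6, so φ(18) ≤ 18/3.
Thus m = 18 disproves the claim, and no smaller m works.

m = 18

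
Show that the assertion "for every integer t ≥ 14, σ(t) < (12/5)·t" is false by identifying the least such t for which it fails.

For t = 14, 15, 16, 17, 18, 19, 20, 21, 22, 23 the conclusion holds.
t = 24: σ(24) = 60; 60 ≥ 288/5.
Thus t = 24 disproves the claim, and no smaller t works.

t = 24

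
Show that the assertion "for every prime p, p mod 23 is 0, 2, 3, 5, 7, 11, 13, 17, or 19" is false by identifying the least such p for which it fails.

p = 29

The first 9 eligible values, up to p = 23, all satisfy the conclusion.
p = 29: 29 mod 23 = 6 — not in {0, 2, 3, 5, 7, 11, 13, 17, 19}.
Thus p = 29 disproves the claim, and no smaller p works.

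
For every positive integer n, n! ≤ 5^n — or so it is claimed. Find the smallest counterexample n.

A counterexample is any positive integer n such that n! > 5^n; we check each in order.
For n = 1, 2, 3, 4, …, 9, 10, 11 the conclusion holds.
n = 12: n! = 479001600 and 5^n = 244140625, so 479001600 > 244140625.
So n = 12 is the smallest counterexample.

n = 12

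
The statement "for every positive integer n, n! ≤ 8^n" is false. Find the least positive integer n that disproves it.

n = 20

We need the least positive integer n for which n! > 8^n.
For n = 1, 2, 3, 4, …, 17, 18, 19 the conclusion holds.
n = 20: n! = 2432902008176640000 and 8^n = 1152921504606846976, so 2432902008176640000 > 1152921504606846976.
So n = 20 is the smallest counterexample.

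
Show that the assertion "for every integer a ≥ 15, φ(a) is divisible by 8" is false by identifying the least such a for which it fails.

We need the least integer a ≥ 15 for which φ(a) is not divisible by 8.
a = 15: φ(15) = 8; 8 mod 8 = 0.
a = 16: φ(16) = 8; 8 mod 8 = 0.
a = 17: φ(17) = 16; 16 mod 8 = 0.
a = 18: φ(18) = 6; 6 mod 8 = 6.
Thus a = 18 disproves the claim, and no smaller a works.

a = 18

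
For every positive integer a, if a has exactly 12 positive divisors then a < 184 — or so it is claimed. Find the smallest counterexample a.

Check each positive integer a in order until a has exactly 12 positive divisors but the claim fails.
For a = 60, 72, 84, 90, …, 150, 156, 160 the conclusion holds.
a = 198: τ(198) = 12; 198 ≥ 184.
So a = 198 is the smallest counterexample.

a = 198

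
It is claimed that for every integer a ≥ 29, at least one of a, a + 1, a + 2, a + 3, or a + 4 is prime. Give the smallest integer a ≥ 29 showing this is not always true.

a = 32

We need the least integer a ≥ 29 for which a, a + 1, a + 2, a + 3, a + 4 are all composite.
a = 29: 29 is prime.
a = 30: 31 is prime.
a = 31: 31 is prime.
a = 32: 32 = 2 × 16; 33 = 3 × 11; 34 = 2 × 17; 35 = 5 × 7; 36 = 2 × 18 — all composite.
So a = 32 is the smallest counterexample.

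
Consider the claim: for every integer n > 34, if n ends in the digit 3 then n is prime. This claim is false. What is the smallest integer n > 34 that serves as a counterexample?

n = 63

n = 43: 43 ends in 3 and is prime.
n = 53: 53 ends in 3 and is prime.
n = 63: 63 ends in 3; 63 = 3 × 21, composite.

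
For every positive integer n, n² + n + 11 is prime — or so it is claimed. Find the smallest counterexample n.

We need the least positive integer n for which n² + n + 11 is not prime.
The first 9 eligible values, up to n = 9, all satisfy the conclusion.
n = 10: n² + n + 11 = 121 = 11 × 11, composite.

n = 10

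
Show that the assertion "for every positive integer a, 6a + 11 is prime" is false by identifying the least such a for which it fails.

Check each positive integer a in order until 6a + 11 is not prime.
For a = 1, 2, 3 the conclusion holds.
a = 4: 6a + 11 = 35 = 5 × 7, composite.
Hence a = 4 is a counterexample.

a = 4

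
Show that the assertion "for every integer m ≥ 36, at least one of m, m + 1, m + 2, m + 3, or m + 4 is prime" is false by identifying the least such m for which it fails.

We need the least integer m ≥ 36 for which m, m + 1, m + 2, m + 3, m + 4 are all composite.
For m = 36, 37, 38, 39, …, 45, 46, 47 the conclusion holds.
m = 48: 48 = 2 × 24; 49 = 7 × 7; 50 = 2 × 25; 51 = 3 × 17; 52 = 2 × 26 — all composite.

m = 48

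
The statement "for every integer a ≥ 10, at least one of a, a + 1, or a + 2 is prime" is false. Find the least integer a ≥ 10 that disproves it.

Check each integer a ≥ 10 in order until a, a + 1, a + 2 are all composite.
For a = 10, 11, 12, 13 the conclusion holds.
a = 14: 14 = 2 × 7; 15 = 3 × 5; 16 = 2 × 8 — all composite.

a = 14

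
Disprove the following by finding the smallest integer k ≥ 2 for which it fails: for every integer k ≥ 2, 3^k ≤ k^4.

Check each integer k ≥ 2 in order until 3^k > k^4.
The first 6 eligible values, up to k = 7, all satisfy the conclusion.
k = 8: 3^k = 6561 and k^4 = 4096, so 6561 > 4096.
So k = 8 is the smallest counterexample.

k = 8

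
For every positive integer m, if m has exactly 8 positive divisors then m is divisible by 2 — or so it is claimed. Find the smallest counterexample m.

Check each positive integer m in order until m has exactly 8 positive divisors but m is not divisible by 2.
For m = 24, 30, 40, 42, …, 88, 102, 104 the conclusion holds.
m = 105: τ(105) = 8; 105 mod 2 = 1.

m = 105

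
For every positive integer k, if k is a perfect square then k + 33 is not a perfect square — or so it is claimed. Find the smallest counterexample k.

k = 16

A counterexample is any positive integer k such that k is a perfect square but k + 33 is a perfect square; we check each in order.
For k = 1, 4, 9 the conclusion holds.
k = 16: 16 = 4² and 16 + 33 = 49 = 7².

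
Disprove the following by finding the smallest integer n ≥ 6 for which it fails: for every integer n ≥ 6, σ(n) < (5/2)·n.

n = 24

For n = 6, 7, 8, 9, …, 21, 22, 23 the conclusion holds.
n = 24: σ(24) = 60; 60 ≥ 60.
Hence n = 24 is a counterexample.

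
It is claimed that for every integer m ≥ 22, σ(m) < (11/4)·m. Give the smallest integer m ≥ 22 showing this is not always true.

Check each integer m ≥ 22 in order until the claim fails.
For m = 22, 23, 24, 25, …, 57, 58, 59 the conclusion holds.
m = 60: σ(60) = 168; 168 ≥ 165.

m = 60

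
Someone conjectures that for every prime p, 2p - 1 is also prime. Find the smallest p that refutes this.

p = 2: 2p - 1 = 3, prime.
p = 3: 2p - 1 = 5, prime.
p = 5: 2p - 1 = 9 = 3 × 3, not prime.
So p = 5 is the smallest counterexample.

p = 5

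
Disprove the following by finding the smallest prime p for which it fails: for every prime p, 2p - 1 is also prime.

p = 5

Check each prime p in order until 2p - 1 is not prime.
p = 2: 2p - 1 = 3, prime.
p = 3: 2p - 1 = 5, prime.
p = 5: 2p - 1 = 9 = 3 × 3, not prime.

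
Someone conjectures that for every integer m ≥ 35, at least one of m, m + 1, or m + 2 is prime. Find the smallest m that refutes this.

m = 38

Check each integer m ≥ 35 in order until m, m + 1, m + 2 are all composite.
m = 35: 37 is prime.
m = 36: 37 is prime.
m = 37: 37 is prime.
m = 38: 38 = 2 × 19; 39 = 3 × 13; 40 = 2 × 20 — all composite.
Hence m = 38 is a counterexample.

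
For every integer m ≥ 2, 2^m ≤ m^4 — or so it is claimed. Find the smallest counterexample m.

m = 17

A counterexample is any integer m ≥ 2 such that 2^m > m^4; we check each in order.
The first 15 eligible values, up to m = 16, all satisfy the conclusion.
m = 17: 2^m = 131072 and m^4 = 83521, so 131072 > 83521.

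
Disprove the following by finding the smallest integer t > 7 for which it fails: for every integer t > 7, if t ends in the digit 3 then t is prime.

t = 33

For t = 13, 23 the conclusion holds.
t = 33: 33 ends in 3; 33 = 3 × 11, composite.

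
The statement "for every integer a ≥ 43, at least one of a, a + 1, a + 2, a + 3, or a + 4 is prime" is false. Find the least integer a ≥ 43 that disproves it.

a = 43: 43 is prime.
a = 44: 47 is prime.
a = 45: 47 is prime.
a = 46: 47 is prime.
a = 47: 47 is prime.
a = 48: 48 = 2 × 24; 49 = 7 × 7; 50 = 2 × 25; 51 = 3 × 17; 52 = 2 × 26 — all composite.

a = 48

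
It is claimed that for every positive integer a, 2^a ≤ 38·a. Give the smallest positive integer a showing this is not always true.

a = 9

a = 1: 2^a = 2 and 38·a = 38, so 2 ≤ 38.
a = 2: 2^a = 4 and 38·a = 76, so 4 ≤ 76.
a = 3: 2^a = 8 and 38·a = 114, so 8 ≤ 114.
a = 4: 2^a = 16 and 38·a = 152, so 16 ≤ 152.
a = 5: 2^a = 32 and 38·a = 190, so 32 ≤ 190.
a = 6: 2^a = 64 and 38·a = 228, so 64 ≤ 228.
a = 7: 2^a = 128 and 38·a = 266, so 128 ≤ 266.
a = 8: 2^a = 256 and 38·a = 304, so 256 ≤ 304.
a = 9: 2^a = 512 and 38·a = 342, so 512 > 342.
Thus a = 9 disproves the claim, and no smaller a works.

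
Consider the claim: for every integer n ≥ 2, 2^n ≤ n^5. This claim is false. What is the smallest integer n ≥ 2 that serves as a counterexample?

We need the least integer n ≥ 2 for which 2^n > n^5.
For n = 2, 3, 4, 5, …, 20, 21, 22 the conclusion holds.
n = 23: 2^n = 8388608 and n^5 = 6436343, so 8388608 > 6436343.
Hence n = 23 is a counterexample.

n = 23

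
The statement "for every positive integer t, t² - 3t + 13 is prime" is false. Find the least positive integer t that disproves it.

The first 11 eligible values, up to t = 11, all satisfy the conclusion.
t = 12: t² - 3t + 13 = 121 = 11 × 11, composite.

t = 12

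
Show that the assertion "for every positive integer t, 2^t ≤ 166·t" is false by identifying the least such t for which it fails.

A counterexample is any positive integer t such that 2^t > 166·t; we check each in order.
The first 10 eligible values, up to t = 10, all satisfy the conclusion.
t = 11: 2^t = 2048 and 166·t = 1826, so 2048 > 1826.
Thus t = 11 disproves the claim, and no smaller t works.

t = 11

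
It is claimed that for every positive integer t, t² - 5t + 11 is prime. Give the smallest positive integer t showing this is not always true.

A counterexample is any positive integer t such that t² - 5t + 11 is not prime; we check each in order.
For t = 1, 2, 3, 4, 5, 6 the conclusion holds.
t = 7: t² - 5t + 11 = 25 = 5 × 5, composite.

t = 7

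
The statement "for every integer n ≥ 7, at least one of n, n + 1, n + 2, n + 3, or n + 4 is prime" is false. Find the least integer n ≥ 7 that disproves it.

We need the least integer n ≥ 7 for which n, n + 1, n + 2, n + 3, n + 4 are all composite.
For n = 7, 8, 9, 10, …, 21, 22, 23 the conclusion holds.
n = 24: 24 = 2 × 12; 25 = 5 × 5; 26 = 2 × 13; 27 = 3 × 9; 28 = 2 × 14 — all composite.
Hence n = 24 is a counterexample.

n = 24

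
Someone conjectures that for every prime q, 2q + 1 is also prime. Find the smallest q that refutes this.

q = 7

We need the least prime q for which 2q + 1 is not prime.
q = 2: 2q + 1 = 5, prime.
q = 3: 2q + 1 = 7, prime.
q = 5: 2q + 1 = 11, prime.
q = 7: 2q + 1 = 15 = 3 × 5, not prime.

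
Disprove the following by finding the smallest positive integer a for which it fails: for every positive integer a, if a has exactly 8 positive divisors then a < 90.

Check each positive integer a in order until a has exactly 8 positive divisors but the claim fails.
For a = 24, 30, 40, 42, 54, 56, 66, 70, 78, 88 the conclusion holds.
a = 102: τ(102) = 8; 102 ≥ 90.
Thus a = 102 disproves the claim, and no smaller a works.

a = 102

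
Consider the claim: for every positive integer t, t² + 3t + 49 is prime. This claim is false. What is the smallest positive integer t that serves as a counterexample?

Check each positive integer t in order until t² + 3t + 49 is not prime.
t = 1: t² + 3t + 49 = 53, prime.
t = 2: t² + 3t + 49 = 59, prime.
t = 3: t² + 3t + 49 = 67, prime.
t = 4: t² + 3t + 49 = 77 = 7 × 11, composite.
So t = 4 is the smallest counterexample.

t = 4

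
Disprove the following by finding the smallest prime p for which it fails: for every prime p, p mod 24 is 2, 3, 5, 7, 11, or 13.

A counterexample is any prime p such that the claim fails; we check each in order.
The first 6 eligible values, up to p = 13, all satisfy the conclusion.
p = 17: 17 mod 24 = 17 — not in {2, 3, 5, 7, 11, 13}.

p = 17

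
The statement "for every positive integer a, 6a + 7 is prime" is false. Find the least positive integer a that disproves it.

Check each positive integer a in order until 6a + 7 is not prime.
For a = 1, 2 the conclusion holds.
a = 3: 6a + 7 = 25 = 5 × 5, composite.

a = 3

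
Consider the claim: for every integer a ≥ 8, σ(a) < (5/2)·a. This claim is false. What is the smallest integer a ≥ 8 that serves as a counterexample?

The first 16 eligible values, up to a = 23, all satisfy the conclusion.
a = 24: σ(24) = 60; 60 ≥ 60.
Hence a = 24 is a counterexample.

a = 24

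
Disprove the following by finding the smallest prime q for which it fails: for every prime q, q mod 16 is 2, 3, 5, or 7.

We need the least prime q for which the claim fails.
q = 2: 2 mod 16 = 2.
q = 3: 3 mod 16 = 3.
q = 5: 5 mod 16 = 5.
q = 7: 7 mod 16 = 7.
q = 11: 11 mod 16 = 11 — not in {2, 3, 5, 7}.
So q = 11 is the smallest counterexample.

q = 11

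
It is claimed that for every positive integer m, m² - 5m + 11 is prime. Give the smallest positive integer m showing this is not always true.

m = 7

A counterexample is any positive integer m such that m² - 5m + 11 is not prime; we check each in order.
m = 1: m² - 5m + 11 = 7, prime.
m = 2: m² - 5m + 11 = 5, prime.
m = 3: m² - 5m + 11 = 5, prime.
m = 4: m² - 5m + 11 = 7, prime.
m = 5: m² - 5m + 11 = 11, prime.
m = 6: m² - 5m + 11 = 17, prime.
m = 7: m² - 5m + 11 = 25 = 5 × 5, composite.
So m = 7 is the smallest counterexample.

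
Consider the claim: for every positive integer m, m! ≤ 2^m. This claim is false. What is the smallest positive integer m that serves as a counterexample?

Check each positive integer m in order until m! > 2^m.
For m = 1, 2, 3 the conclusion holds.
m = 4: m! = 24 and 2^m = 16, so 24 > 16.

m = 4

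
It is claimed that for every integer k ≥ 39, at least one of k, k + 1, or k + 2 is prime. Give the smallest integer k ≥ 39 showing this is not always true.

k = 44

A counterexample is any integer k ≥ 39 such that k, k + 1, k + 2 are all composite; we check each in order.
The first 5 eligible values, up to k = 43, all satisfy the conclusion.
k = 44: 44 = 2 × 22; 45 = 3 × 15; 46 = 2 × 23 — all composite.
Thus k = 44 disproves the claim, and no smaller k works.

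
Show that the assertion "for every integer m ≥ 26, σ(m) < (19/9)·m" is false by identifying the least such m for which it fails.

m = 30

Check each integer m ≥ 26 in order until the claim fails.
For m = 26, 27, 28, 29 the conclusion holds.
m = 30: σ(30) = 72; 72 ≥ 190/3.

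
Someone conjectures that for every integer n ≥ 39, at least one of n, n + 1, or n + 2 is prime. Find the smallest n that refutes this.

We need the least integer n ≥ 39 for which n, n + 1, n + 2 are all composite.
n = 39: 41 is prime.
n = 40: 41 is prime.
n = 41: 41 is prime.
n = 42: 43 is prime.
n = 43: 43 is prime.
n = 44: 44 = 2 × 22; 45 = 3 × 15; 46 = 2 × 23 — all composite.

n = 44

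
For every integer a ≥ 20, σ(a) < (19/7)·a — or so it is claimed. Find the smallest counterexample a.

a = 60

Check each integer a ≥ 20 in order until the claim fails.
For a = 20, 21, 22, 23, …, 57, 58, 59 the conclusion holds.
a = 60: σ(60) = 168; 168 ≥ 1140/7.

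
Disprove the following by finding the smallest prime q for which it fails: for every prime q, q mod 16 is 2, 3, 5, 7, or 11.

A counterexample is any prime q such that the claim fails; we check each in order.
For q = 2, 3, 5, 7, 11 the conclusion holds.
q = 13: 13 mod 16 = 13 — not in {2, 3, 5, 7, 11}.

q = 13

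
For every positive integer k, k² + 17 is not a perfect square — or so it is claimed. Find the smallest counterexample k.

A counterexample is any positive integer k such that k² + 17 is a perfect square; we check each in order.
The first 7 eligible values, up to k = 7, all satisfy the conclusion.
k = 8: 8² + 17 = 81 = 9², a perfect square.
Thus k = 8 disproves the claim, and no smaller k works.

k = 8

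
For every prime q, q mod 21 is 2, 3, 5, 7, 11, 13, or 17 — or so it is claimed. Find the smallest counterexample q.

A counterexample is any prime q such that the claim fails; we check each in order.
q = 2: 2 mod 21 = 2.
q = 3: 3 mod 21 = 3.
q = 5: 5 mod 21 = 5.
q = 7: 7 mod 21 = 7.
q = 11: 11 mod 21 = 11.
q = 13: 13 mod 21 = 13.
q = 17: 17 mod 21 = 17.
q = 19: 19 mod 21 = 19 — not in {2, 3, 5, 7, 11, 13, 17}.
Thus q = 19 disproves the claim, and no smaller q works.

q = 19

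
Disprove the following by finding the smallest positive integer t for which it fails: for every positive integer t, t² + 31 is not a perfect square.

For t = 1, 2, 3, 4, …, 12, 13, 14 the conclusion holds.
t = 15: 15² + 31 = 256 = 16², a perfect square.

t = 15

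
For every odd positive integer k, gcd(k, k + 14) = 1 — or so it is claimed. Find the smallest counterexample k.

k = 7

A counterexample is any odd positive integer k such that gcd(k, k + 14) > 1; we check each in order.
k = 1: gcd(1, 15) = 1.
k = 3: gcd(3, 17) = 1.
k = 5: gcd(5, 19) = 1.
k = 7: gcd(7, 21) = 7.
Hence k = 7 is a counterexample.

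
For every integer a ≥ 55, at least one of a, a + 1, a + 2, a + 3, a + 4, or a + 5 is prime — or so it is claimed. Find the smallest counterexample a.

Check each integer a ≥ 55 in order until a, a + 1, a + 2, a + 3, a + 4, a + 5 are all composite.
For a = 55, 56, 57, 58, …, 87, 88, 89 the conclusion holds.
a = 90: 90 = 2 × 45; 91 = 7 × 13; 92 = 2 × 46; 93 = 3 × 31; 94 = 2 × 47; 95 = 5 × 19 — all composite.
Hence a = 90 is a counterexample.

a = 90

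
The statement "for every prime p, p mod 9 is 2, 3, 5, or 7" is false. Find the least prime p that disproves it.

p = 2: 2 mod 9 = 2.
p = 3: 3 mod 9 = 3.
p = 5: 5 mod 9 = 5.
p = 7: 7 mod 9 = 7.
p = 11: 11 mod 9 = 2.
p = 13: 13 mod 9 = 4 — not in {2, 3, 5, 7}.
Thus p = 13 disproves the claim, and no smaller p works.

p = 13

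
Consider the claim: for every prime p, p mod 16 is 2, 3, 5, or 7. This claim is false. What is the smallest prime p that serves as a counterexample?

A counterexample is any prime p such that the claim fails; we check each in order.
The first 4 eligible values, up to p = 7, all satisfy the conclusion.
p = 11: 11 mod 16 = 11 — not in {2, 3, 5, 7}.
Thus p = 11 disproves the claim, and no smaller p works.

p = 11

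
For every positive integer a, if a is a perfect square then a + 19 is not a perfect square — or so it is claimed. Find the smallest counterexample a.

a = 81

Check each positive integer a in order until a is a perfect square but a + 19 is a perfect square.
For a = 1, 4, 9, 16, 25, 36, 49, 64 the conclusion holds.
a = 81: 81 = 9² and 81 + 19 = 100 = 10².
So a = 81 is the smallest counterexample.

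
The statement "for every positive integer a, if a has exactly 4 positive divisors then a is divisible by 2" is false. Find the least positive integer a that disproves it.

a = 6: τ(6) = 4; 6 mod 2 = 0.
a = 8: τ(8) = 4; 8 mod 2 = 0.
a = 10: τ(10) = 4; 10 mod 2 = 0.
a = 14: τ(14) = 4; 14 mod 2 = 0.
a = 15: τ(15) = 4; 15 mod 2 = 1.
So a = 15 is the smallest counterexample.

a = 15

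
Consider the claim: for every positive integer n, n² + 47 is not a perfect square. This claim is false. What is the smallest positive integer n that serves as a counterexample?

n = 23

We need the least positive integer n for which n² + 47 is a perfect square.
For n = 1, 2, 3, 4, …, 20, 21, 22 the conclusion holds.
n = 23: 23² + 47 = 576 = 24², a perfect square.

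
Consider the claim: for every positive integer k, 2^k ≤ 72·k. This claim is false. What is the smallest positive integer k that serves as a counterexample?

k = 10

A counterexample is any positive integer k such that 2^k > 72·k; we check each in order.
For k = 1, 2, 3, 4, 5, 6, 7, 8, 9 the conclusion holds.
k = 10: 2^k = 1024 and 72·k = 720, so 1024 > 720.
Hence k = 10 is a counterexample.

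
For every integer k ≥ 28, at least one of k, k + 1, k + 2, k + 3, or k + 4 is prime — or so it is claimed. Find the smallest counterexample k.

k = 32

We need the least integer k ≥ 28 for which k, k + 1, k + 2, k + 3, k + 4 are all composite.
The first 4 eligible values, up to k = 31, all satisfy the conclusion.
k = 32: 32 = 2 × 16; 33 = 3 × 11; 34 = 2 × 17; 35 = 5 × 7; 36 = 2 × 18 — all composite.
So k = 32 is the smallest counterexample.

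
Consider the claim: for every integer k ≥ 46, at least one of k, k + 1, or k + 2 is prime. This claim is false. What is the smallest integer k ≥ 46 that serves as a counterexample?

k = 48

Check each integer k ≥ 46 in order until k, k + 1, k + 2 are all composite.
k = 46: 47 is prime.
k = 47: 47 is prime.
k = 48: 48 = 2 × 24; 49 = 7 × 7; 50 = 2 × 25 — all composite.
So k = 48 is the smallest counterexample.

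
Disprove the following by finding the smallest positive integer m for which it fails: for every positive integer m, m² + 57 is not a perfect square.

A counterexample is any positive integer m such that m² + 57 is a perfect square; we check each in order.
m = 1: 1² + 57 = 58, not a perfect square.
m = 2: 2² + 57 = 61, not a perfect square.
m = 3: 3² + 57 = 66, not a perfect square.
m = 4: 4² + 57 = 73, not a perfect square.
m = 5: 5² + 57 = 82, not a perfect square.
m = 6: 6² + 57 = 93, not a perfect square.
m = 7: 7² + 57 = 106, not a perfect square.
m = 8: 8² + 57 = 121 = 11², a perfect square.
Thus m = 8 disproves the claim, and no smaller m works.

m = 8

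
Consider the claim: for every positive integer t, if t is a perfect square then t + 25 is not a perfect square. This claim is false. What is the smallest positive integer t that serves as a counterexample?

The first 11 eligible values, up to t = 121, all satisfy the conclusion.
t = 144: 144 = 12² and 144 + 25 = 169 = 13².
Hence t = 144 is a counterexample.

t = 144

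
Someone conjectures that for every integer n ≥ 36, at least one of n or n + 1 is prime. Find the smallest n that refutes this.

n = 38

n = 36: 37 is prime.
n = 37: 37 is prime.
n = 38: 38 = 2 × 19; 39 = 3 × 13 — both composite.
So n = 38 is the smallest counterexample.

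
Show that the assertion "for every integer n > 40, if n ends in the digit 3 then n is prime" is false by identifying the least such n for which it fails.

n = 63

Check each integer n > 40 in order until n ends in the digit 3 but n is not prime.
For n = 43, 53 the conclusion holds.
n = 63: 63 ends in 3; 63 = 3 × 21, composite.
So n = 63 is the smallest counterexample.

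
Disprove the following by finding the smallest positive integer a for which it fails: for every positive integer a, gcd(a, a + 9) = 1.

a = 3

We need the least positive integer a for which gcd(a, a + 9) > 1.
a = 1: gcd(1, 10) = 1.
a = 2: gcd(2, 11) = 1.
a = 3: gcd(3, 12) = 3.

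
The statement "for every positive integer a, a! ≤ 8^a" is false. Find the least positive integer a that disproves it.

A counterexample is any positive integer a such that a! > 8^a; we check each in order.
For a = 1, 2, 3, 4, …, 17, 18, 19 the conclusion holds.
a = 20: a! = 2432902008176640000 and 8^a = 1152921504606846976, so 2432902008176640000 > 1152921504606846976.

a = 20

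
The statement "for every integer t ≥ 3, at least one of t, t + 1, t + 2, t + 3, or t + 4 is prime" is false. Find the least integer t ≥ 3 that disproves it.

t = 24

Check each integer t ≥ 3 in order until t, t + 1, t + 2, t + 3, t + 4 are all composite.
For t = 3, 4, 5, 6, …, 21, 22, 23 the conclusion holds.
t = 24: 24 = 2 × 12; 25 = 5 × 5; 26 = 2 × 13; 27 = 3 × 9; 28 = 2 × 14 — all composite.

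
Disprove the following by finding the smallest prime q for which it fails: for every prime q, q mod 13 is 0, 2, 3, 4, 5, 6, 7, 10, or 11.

q = 47

For q = 2, 3, 5, 7, …, 37, 41, 43 the conclusion holds.
q = 47: 47 mod 13 = 8 — not in {0, 2, 3, 4, 5, 6, 7, 10, 11}.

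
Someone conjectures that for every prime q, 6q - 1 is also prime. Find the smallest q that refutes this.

q = 11

We need the least prime q for which 6q - 1 is not prime.
For q = 2, 3, 5, 7 the conclusion holds.
q = 11: 6q - 1 = 65 = 5 × 13, not prime.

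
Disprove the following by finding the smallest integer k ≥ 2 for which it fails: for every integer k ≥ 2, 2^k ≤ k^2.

For k = 2, 3, 4 the conclusion holds.
k = 5: 2^k = 32 and k^2 = 25, so 32 > 25.
Hence k = 5 is a counterexample.

k = 5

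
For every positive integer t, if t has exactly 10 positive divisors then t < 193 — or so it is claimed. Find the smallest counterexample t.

The first 5 eligible values, up to t = 176, all satisfy the conclusion.
t = 208: τ(208) = 10; 208 ≥ 193.
Hence t = 208 is a counterexample.

t = 208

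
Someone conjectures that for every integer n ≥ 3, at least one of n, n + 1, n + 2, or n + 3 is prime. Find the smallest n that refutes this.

n = 24

Check each integer n ≥ 3 in order until n, n + 1, n + 2, n + 3 are all composite.
For n = 3, 4, 5, 6, …, 21, 22, 23 the conclusion holds.
n = 24: 24 = 2 × 12; 25 = 5 × 5; 26 = 2 × 13; 27 = 3 × 9 — all composite.
Thus n = 24 disproves the claim, and no smaller n works.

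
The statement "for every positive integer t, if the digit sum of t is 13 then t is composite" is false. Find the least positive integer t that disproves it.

t = 49: digit sum 13; 49 is composite.
t = 58: digit sum 13; 58 is composite.
t = 67: digit sum 13; 67 is prime, not composite.
Hence t = 67 is a counterexample.

t = 67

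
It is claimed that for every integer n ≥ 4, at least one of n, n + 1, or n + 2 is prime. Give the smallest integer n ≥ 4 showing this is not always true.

We need the least integer n ≥ 4 for which n, n + 1, n + 2 are all composite.
n = 4: 5 is prime.
n = 5: 5 is prime.
n = 6: 7 is prime.
n = 7: 7 is prime.
n = 8: 8 = 2 × 4; 9 = 3 × 3; 10 = 2 × 5 — all composite.
Thus n = 8 disproves the claim, and no smaller n works.

n = 8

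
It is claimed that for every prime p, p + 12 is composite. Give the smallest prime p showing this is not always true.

p = 5

Check each prime p in order until p + 12 is prime.
For p = 2, 3 the conclusion holds.
p = 5: p + 12 = 17, prime — not composite.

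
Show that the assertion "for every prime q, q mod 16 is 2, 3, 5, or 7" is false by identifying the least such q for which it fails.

q = 11

We need the least prime q for which the claim fails.
For q = 2, 3, 5, 7 the conclusion holds.
q = 11: 11 mod 16 = 11 — not in {2, 3, 5, 7}.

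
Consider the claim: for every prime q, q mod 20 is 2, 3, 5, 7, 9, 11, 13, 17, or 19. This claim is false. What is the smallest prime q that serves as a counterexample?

q = 41

For q = 2, 3, 5, 7, …, 29, 31, 37 the conclusion holds.
q = 41: 41 mod 20 = 1 — not in {2, 3, 5, 7, 9, 11, 13, 17, 19}.
Thus q = 41 disproves the claim, and no smaller q works.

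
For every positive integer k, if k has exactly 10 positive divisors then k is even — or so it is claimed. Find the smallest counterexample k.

k = 405

The first 9 eligible values, up to k = 368, all satisfy the conclusion.
k = 405: divisors of 405: 10 divisors; 405 is odd.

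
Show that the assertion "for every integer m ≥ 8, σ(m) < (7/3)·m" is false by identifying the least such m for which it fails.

We need the least integer m ≥ 8 for which the claim fails.
m = 8: σ(8) = 15; 15 < 56/3.
m = 9: σ(9) = 13; 13 < 21.
m = 10: σ(10) = 18; 18 < 70/3.
m = 11: σ(11) = 12; 12 < 77/3.
m = 12: σ(12) = 28; 28 ≥ 28.
Hence m = 12 is a counterexample.

m = 12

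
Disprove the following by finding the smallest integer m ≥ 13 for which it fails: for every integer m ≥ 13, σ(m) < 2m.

Check each integer m ≥ 13 in order until the claim fails.
The first 5 eligible values, up to m = 17, all satisfy the conclusion.
m = 18: σ(18) = 39; 39 ≥ 36.

m = 18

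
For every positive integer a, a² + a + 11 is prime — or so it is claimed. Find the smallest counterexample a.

a = 10

For a = 1, 2, 3, 4, 5, 6, 7, 8, 9 the conclusion holds.
a = 10: a² + a + 11 = 121 = 11 × 11, composite.
Thus a = 10 disproves the claim, and no smaller a works.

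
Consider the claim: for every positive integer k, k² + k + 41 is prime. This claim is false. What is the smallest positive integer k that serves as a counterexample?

Check each positive integer k in order until k² + k + 41 is not prime.
For k = 1, 2, 3, 4, …, 37, 38, 39 the conclusion holds.
k = 40: k² + k + 41 = 1681 = 41 × 41, composite.

k = 40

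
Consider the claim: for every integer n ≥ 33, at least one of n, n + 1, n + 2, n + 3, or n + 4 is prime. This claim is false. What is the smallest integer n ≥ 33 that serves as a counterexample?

n = 48

Check each integer n ≥ 33 in order until n, n + 1, n + 2, n + 3, n + 4 are all composite.
The first 15 eligible values, up to n = 47, all satisfy the conclusion.
n = 48: 48 = 2 × 24; 49 = 7 × 7; 50 = 2 × 25; 51 = 3 × 17; 52 = 2 × 26 — all composite.
Hence n = 48 is a counterexample.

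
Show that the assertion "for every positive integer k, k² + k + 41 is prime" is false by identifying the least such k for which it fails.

k = 40

We need the least positive integer k for which k² + k + 41 is not prime.
For k = 1, 2, 3, 4, …, 37, 38, 39 the conclusion holds.
k = 40: k² + k + 41 = 1681 = 41 × 41, composite.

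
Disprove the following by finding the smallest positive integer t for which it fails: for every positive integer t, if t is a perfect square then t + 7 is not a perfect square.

t = 9

Check each positive integer t in order until t is a perfect square but t + 7 is a perfect square.
t = 1: 1 + 7 = 8, not a perfect square.
t = 4: 4 + 7 = 11, not a perfect square.
t = 9: 9 = 3² and 9 + 7 = 16 = 4².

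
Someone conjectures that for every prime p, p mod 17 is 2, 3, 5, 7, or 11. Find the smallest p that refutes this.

p = 13

The first 5 eligible values, up to p = 11, all satisfy the conclusion.
p = 13: 13 mod 17 = 13 — not in {2, 3, 5, 7, 11}.
So p = 13 is the smallest counterexample.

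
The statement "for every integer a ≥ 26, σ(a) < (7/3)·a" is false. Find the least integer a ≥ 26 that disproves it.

Check each integer a ≥ 26 in order until the claim fails.
For a = 26, 27, 28, 29 the conclusion holds.
a = 30: σ(30) = 72; 72 ≥ 70.

a = 30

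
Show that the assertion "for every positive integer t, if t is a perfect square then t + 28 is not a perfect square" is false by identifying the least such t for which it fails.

For t = 1, 4, 9, 16, 25 the conclusion holds.
t = 36: 36 = 6² and 36 + 28 = 64 = 8².

t = 36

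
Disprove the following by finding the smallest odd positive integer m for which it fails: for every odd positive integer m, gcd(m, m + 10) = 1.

We need the least odd positive integer m for which gcd(m, m + 10) > 1.
m = 1: gcd(1, 11) = 1.
m = 3: gcd(3, 13) = 1.
m = 5: gcd(5, 15) = 5.
So m = 5 is the smallest counterexample.

m = 5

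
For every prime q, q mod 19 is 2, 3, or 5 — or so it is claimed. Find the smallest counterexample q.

q = 7

q = 2: 2 mod 19 = 2.
q = 3: 3 mod 19 = 3.
q = 5: 5 mod 19 = 5.
q = 7: 7 mod 19 = 7 — not in {2, 3, 5}.
So q = 7 is the smallest counterexample.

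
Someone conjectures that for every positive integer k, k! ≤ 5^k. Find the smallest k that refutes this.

k = 12

Check each positive integer k in order until k! > 5^k.
The first 11 eligible values, up to k = 11, all satisfy the conclusion.
k = 12: k! = 479001600 and 5^k = 244140625, so 479001600 > 244140625.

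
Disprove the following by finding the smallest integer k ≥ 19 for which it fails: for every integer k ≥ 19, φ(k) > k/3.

Check each integer k ≥ 19 in order until the claim fails.
For k = 19, 20, 21, 22, 23 the conclusion holds.
k = 24: φ(24) = 8 and 24/3 = 8, so φ(24) ≤ 24/3.
So k = 24 is the smallest counterexample.

k = 24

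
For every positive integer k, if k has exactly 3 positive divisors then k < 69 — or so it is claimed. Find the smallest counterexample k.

k = 121

Check each positive integer k in order until k has exactly 3 positive divisors but the claim fails.
For k = 4, 9, 25, 49 the conclusion holds.
k = 121: τ(121) = 3; 121 ≥ 69.
Thus k = 121 disproves the claim, and no smaller k works.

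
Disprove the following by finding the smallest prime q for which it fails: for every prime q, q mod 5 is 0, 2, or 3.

Check each prime q in order until the claim fails.
For q = 2, 3, 5, 7 the conclusion holds.
q = 11: 11 mod 5 = 1 — not in {0, 2, 3}.

q = 11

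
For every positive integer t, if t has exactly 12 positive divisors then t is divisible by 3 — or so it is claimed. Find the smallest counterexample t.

t = 140

A counterexample is any positive integer t such that t has exactly 12 positive divisors but t is not divisible by 3; we check each in order.
t = 60: τ(60) = 12; 60 mod 3 = 0.
t = 72: τ(72) = 12; 72 mod 3 = 0.
t = 84: τ(84) = 12; 84 mod 3 = 0.
t = 90: τ(90) = 12; 90 mod 3 = 0.
t = 96: τ(96) = 12; 96 mod 3 = 0.
t = 108: τ(108) = 12; 108 mod 3 = 0.
t = 126: τ(126) = 12; 126 mod 3 = 0.
t = 132: τ(132) = 12; 132 mod 3 = 0.
t = 140: τ(140) = 12; 140 mod 3 = 2.
Thus t = 140 disproves the claim, and no smaller t works.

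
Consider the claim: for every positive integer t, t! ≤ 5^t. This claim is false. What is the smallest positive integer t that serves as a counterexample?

t = 12

A counterexample is any positive integer t such that t! > 5^t; we check each in order.
The first 11 eligible values, up to t = 11, all satisfy the conclusion.
t = 12: t! = 479001600 and 5^t = 244140625, so 479001600 > 244140625.
Thus t = 12 disproves the claim, and no smaller t works.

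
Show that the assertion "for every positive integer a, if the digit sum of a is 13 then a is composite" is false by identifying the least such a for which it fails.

a = 67

We need the least positive integer a for which the digit sum of a is 13 but a is prime.
a = 49: digit sum 13; 49 is composite.
a = 58: digit sum 13; 58 is composite.
a = 67: digit sum 13; 67 is prime, not composite.
So a = 67 is the smallest counterexample.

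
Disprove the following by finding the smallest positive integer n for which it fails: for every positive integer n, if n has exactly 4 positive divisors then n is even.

We need the least positive integer n for which n has exactly 4 positive divisors but n is odd.
For n = 6, 8, 10, 14 the conclusion holds.
n = 15: divisors of 15: 1, 3, 5, 15; 15 is odd.
Thus n = 15 disproves the claim, and no smaller n works.

n = 15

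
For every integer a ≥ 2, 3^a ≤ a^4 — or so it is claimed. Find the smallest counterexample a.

a = 8

A counterexample is any integer a ≥ 2 such that 3^a > a^4; we check each in order.
a = 2: 3^a = 9 and a^4 = 16, so 9 ≤ 16.
a = 3: 3^a = 27 and a^4 = 81, so 27 ≤ 81.
a = 4: 3^a = 81 and a^4 = 256, so 81 ≤ 256.
a = 5: 3^a = 243 and a^4 = 625, so 243 ≤ 625.
a = 6: 3^a = 729 and a^4 = 1296, so 729 ≤ 1296.
a = 7: 3^a = 2187 and a^4 = 2401, so 2187 ≤ 2401.
a = 8: 3^a = 6561 and a^4 = 4096, so 6561 > 4096.
Hence a = 8 is a counterexample.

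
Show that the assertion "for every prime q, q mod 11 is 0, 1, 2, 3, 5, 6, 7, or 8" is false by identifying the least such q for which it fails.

q = 31

We need the least prime q for which the claim fails.
The first 10 eligible values, up to q = 29, all satisfy the conclusion.
q = 31: 31 mod 11 = 9 — not in {0, 1, 2, 3, 5, 6, 7, 8}.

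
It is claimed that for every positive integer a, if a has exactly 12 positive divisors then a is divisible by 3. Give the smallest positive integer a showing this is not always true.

a = 140

A counterexample is any positive integer a such that a has exactly 12 positive divisors but a is not divisible by 3; we check each in order.
a = 60: τ(60) = 12; 60 mod 3 = 0.
a = 72: τ(72) = 12; 72 mod 3 = 0.
a = 84: τ(84) = 12; 84 mod 3 = 0.
a = 90: τ(90) = 12; 90 mod 3 = 0.
a = 96: τ(96) = 12; 96 mod 3 = 0.
a = 108: τ(108) = 12; 108 mod 3 = 0.
a = 126: τ(126) = 12; 126 mod 3 = 0.
a = 132: τ(132) = 12; 132 mod 3 = 0.
a = 140: τ(140) = 12; 140 mod 3 = 2.
Hence a = 140 is a counterexample.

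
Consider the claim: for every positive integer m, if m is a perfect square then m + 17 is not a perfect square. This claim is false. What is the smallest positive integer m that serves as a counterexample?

Check each positive integer m in order until m is a perfect square but m + 17 is a perfect square.
For m = 1, 4, 9, 16, 25, 36, 49 the conclusion holds.
m = 64: 64 = 8² and 64 + 17 = 81 = 9².
Hence m = 64 is a counterexample.

m = 64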